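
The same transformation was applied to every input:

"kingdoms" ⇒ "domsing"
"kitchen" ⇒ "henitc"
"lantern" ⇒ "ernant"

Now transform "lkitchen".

chenkit

The rule is to delete the first character, then move the first 3 characters to the end (rotate left by 3).
On "lkitchen" that produces "chenkit".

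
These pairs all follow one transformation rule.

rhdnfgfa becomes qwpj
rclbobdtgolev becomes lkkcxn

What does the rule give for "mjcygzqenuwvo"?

The pattern: keep every other character starting from the second (positions 2nd, 4th, 6th, ...), then shift every letter 9 places forward in the alphabet (wrapping around).
Starting from "mjcygzqenuwvo": after the first operation, "jyzeuv"; after the second, "shinde".
(Check on "rhdnfgfa": → "hnga" → "qwpj" ✓)

shinde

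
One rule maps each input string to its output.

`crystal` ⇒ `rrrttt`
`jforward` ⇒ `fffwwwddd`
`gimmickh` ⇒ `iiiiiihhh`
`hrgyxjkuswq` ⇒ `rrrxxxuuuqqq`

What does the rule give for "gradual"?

Looking at the pairs, the operation is to keep one character in every 3, starting at position 2 (positions 2nd, 5th, 8th, ...), then repeat every character 3 times.
For "gradual", step one produces "ru"; step two turns that into "rrruuu".

rrruuu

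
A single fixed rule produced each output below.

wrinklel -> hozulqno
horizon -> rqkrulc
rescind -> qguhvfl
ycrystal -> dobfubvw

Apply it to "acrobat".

dwdfure

Each output is the input with this applied: shift every letter 3 places forward in the alphabet (wrapping around), then move the last 2 characters to the front (rotate right by 2).
Working it through for "acrobat": intermediate "dfuredw", final "dwdfure".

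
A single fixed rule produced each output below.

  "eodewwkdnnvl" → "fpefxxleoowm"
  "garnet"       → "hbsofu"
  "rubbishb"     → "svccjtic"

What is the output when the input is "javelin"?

The transformation: shift every letter 1 place forward in the alphabet (wrapping around).
On "javelin" that produces "kbwfmjo".

kbwfmjo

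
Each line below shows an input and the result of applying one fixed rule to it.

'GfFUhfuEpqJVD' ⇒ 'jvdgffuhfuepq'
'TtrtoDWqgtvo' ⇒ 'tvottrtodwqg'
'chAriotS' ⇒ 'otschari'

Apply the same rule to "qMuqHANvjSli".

The rule is to move the last 3 characters to the front (rotate right by 3), then convert every letter to lowercase.
"qMuqHANvjSli" → "SliqMuqHANvj" → "sliqmuqhanvj".
(Check on "TtrtoDWqgtvo": → "tvoTtrtoDWqg" → "tvottrtodwqg" ✓)

sliqmuqhanvj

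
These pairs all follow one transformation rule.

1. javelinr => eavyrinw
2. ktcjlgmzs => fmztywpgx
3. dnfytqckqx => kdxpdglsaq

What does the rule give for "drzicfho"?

The rule is to reverse the string, then shift every letter 13 places forward in the alphabet (wrapping around) — i.e. ROT13.
On "drzicfho" that produces "buspvmeq".
(Check on "ktcjlgmzs": → "szmgljctk" → "fmztywpgx" ✓)

buspvmeq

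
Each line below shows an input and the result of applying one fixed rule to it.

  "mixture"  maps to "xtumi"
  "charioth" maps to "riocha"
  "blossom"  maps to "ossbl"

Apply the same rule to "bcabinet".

In each case the input is transformed by: delete the last 2 characters, then move the last 3 characters to the front (rotate right by 3).
"bcabinet" → "binbca".

binbca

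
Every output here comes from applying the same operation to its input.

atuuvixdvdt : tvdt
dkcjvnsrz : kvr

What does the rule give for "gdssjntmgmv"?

The rule is to keep one character in every 3, starting at position 2 (positions 2nd, 5th, 8th, ...).
So "gdssjntmgmv" becomes "djmv".

djmv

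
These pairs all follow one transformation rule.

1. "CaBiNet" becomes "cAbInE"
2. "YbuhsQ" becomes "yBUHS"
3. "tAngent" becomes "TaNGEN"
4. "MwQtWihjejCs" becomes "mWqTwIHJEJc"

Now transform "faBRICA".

Rule — flip the case of every letter, then delete the last character.
For "faBRICA", step one produces "FAbrica"; step two turns that into "FAbric".
(Check on "CaBiNet": → "cAbInET" → "cAbInE" ✓)

FAbric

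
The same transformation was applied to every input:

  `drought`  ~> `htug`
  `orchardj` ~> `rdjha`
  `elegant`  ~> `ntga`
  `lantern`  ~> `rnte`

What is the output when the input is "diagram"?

In each case the input is transformed by: delete the first 3 characters, then move the first 2 characters to the end (rotate left by 2).
For "diagram", step one produces "gram"; step two turns that into "amgr".
(Check on "elegant": → "gant" → "ntga" ✓)

amgr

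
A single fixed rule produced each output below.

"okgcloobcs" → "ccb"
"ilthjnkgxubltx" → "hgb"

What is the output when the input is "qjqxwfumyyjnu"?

jjf

Rule — sort the characters into reverse alphabetical order, then keep only the last 3 characters.
On "qjqxwfumyyjnu": the first step gives "yyxwuuqqnmjjf", and the second then gives "jjf".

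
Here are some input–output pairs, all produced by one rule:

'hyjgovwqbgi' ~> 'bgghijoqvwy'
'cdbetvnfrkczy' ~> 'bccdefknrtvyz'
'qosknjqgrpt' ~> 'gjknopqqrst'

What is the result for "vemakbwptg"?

Each output is the input with this applied: sort the characters into alphabetical order.
Doing the same to "vemakbwptg": "abegkmptvw".

abegkmptvw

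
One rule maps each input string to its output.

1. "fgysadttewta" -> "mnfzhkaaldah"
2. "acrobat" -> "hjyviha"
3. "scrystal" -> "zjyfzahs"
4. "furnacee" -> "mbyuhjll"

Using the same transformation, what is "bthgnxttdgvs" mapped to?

iaonueaakncz

In each case the input is transformed by: shift every letter 7 places forward in the alphabet (wrapping around).
"bthgnxttdgvs" → "iaonueaakncz".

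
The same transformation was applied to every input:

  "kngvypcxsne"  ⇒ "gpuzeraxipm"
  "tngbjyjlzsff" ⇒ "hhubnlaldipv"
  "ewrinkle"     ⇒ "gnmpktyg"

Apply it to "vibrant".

vpctdkx

Looking at the pairs, the operation is to shift every letter 2 places forward in the alphabet (wrapping around), then reverse the string.
On "vibrant": the first step gives "xkdtcpv", and the second then gives "vpctdkx".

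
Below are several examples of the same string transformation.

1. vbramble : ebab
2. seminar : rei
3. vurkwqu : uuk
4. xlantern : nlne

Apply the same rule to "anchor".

The transformation: move the last 2 characters to the front (rotate right by 2), then keep every other character starting from the second (positions 2nd, 4th, 6th, ...).
Doing the same to "anchor": "rnh".

rnh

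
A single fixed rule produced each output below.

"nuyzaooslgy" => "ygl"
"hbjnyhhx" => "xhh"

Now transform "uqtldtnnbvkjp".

The pattern: reverse the string, then keep only the first 3 characters.
Applying that to "uqtldtnnbvkjp" gives "pjk".

pjk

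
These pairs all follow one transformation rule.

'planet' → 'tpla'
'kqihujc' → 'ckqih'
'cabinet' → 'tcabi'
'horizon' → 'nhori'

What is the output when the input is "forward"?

dforw

In each case the input is transformed by: move the last 3 characters to the front (rotate right by 3), then delete the first 2 characters.
For "forward", step one produces "ardforw"; step two turns that into "dforw".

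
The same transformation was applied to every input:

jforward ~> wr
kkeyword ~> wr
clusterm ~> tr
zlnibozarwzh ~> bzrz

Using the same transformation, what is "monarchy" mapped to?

rh

Looking at the pairs, the operation is to delete the first 3 characters, then keep every other character starting from the second (positions 2nd, 4th, 6th, ...).
"monarchy" → "archy" → "rh".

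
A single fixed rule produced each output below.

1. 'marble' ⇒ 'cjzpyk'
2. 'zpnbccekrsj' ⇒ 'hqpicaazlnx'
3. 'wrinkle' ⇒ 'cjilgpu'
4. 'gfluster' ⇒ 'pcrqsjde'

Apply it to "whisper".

pcnqgfu

What's happening: shift every letter 2 places backward in the alphabet (wrapping around), then reverse the string.
On "whisper" that produces "pcnqgfu".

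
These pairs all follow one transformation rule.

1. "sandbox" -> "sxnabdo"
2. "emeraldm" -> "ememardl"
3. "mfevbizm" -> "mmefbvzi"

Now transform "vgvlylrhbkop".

vpvgylrlbhok

Rule — move the last character to the front, then swap each adjacent pair of characters (1↔2, 3↔4, ...).
For "vgvlylrhbkop", step one produces "pvgvlylrhbko"; step two turns that into "vpvgylrlbhok".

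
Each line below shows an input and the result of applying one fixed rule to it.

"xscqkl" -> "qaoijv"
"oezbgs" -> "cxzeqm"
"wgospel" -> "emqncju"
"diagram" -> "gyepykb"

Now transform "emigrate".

In each case the input is transformed by: shift every letter 2 places backward in the alphabet (wrapping around), then move the first character to the end.
Working it through for "emigrate": intermediate "ckgepyrc", final "kgepyrcc".

kgepyrcc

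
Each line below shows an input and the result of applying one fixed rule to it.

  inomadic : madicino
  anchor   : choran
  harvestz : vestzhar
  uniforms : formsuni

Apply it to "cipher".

In each case the input is transformed by: move the last character to the front, then swap the front and back halves of the string.
For "cipher", step one produces "rciphe"; step two turns that into "pherci".

pherci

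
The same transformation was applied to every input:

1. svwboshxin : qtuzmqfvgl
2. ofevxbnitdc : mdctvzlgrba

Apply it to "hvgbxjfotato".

ftezvhdmryrm

The pattern: shift every letter 2 places backward in the alphabet (wrapping around).
On "hvgbxjfotato" that produces "ftezvhdmryrm".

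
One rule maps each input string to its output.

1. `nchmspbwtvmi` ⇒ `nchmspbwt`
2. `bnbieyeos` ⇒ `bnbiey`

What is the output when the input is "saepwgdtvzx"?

Looking at the pairs, the operation is to delete the last 3 characters.
So "saepwgdtvzx" becomes "saepwgdt".

saepwgdt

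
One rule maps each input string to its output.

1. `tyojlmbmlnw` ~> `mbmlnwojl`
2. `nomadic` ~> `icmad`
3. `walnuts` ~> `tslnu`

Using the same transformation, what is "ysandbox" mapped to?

boxand

Each output is the input with this applied: delete the first 2 characters, then move the first 3 characters to the end (rotate left by 3).
"ysandbox" → "boxand".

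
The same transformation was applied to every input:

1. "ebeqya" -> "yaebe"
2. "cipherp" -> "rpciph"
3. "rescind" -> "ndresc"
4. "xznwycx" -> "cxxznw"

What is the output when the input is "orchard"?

Rule — move the last 2 characters to the front (rotate right by 2), then delete the last character.
For "orchard", step one produces "rdorcha"; step two turns that into "rdorch".

rdorch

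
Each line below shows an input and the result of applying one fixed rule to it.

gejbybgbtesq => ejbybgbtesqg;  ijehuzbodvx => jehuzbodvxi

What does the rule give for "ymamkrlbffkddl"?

mamkrlbffkddly

Rule — move the first character to the end.
Doing the same to "ymamkrlbffkddl": "mamkrlbffkddly".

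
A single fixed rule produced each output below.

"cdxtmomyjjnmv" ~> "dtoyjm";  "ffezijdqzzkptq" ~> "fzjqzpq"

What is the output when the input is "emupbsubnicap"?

In each case the input is transformed by: keep every other character starting from the second (positions 2nd, 4th, 6th, ...).
"emupbsubnicap" → "mpsbia".

mpsbia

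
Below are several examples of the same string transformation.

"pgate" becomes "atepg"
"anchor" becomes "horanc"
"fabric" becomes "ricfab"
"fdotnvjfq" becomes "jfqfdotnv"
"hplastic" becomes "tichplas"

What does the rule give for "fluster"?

What's happening: move the last 3 characters to the front (rotate right by 3).
For "fluster" the result is "terflus".

terflus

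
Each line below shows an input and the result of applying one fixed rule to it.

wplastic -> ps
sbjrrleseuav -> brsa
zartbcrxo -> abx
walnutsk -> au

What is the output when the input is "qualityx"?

ui

In each case the input is transformed by: delete the last character, then keep one character in every 3, starting at position 2 (positions 2nd, 5th, 8th, ...).
On "qualityx": the first step gives "quality", and the second then gives "ui".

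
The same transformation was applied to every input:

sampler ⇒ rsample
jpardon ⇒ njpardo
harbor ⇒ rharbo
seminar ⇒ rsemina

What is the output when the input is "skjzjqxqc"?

The transformation: move the last character to the front.
"skjzjqxqc" → "cskjzjqxq".

cskjzjqxq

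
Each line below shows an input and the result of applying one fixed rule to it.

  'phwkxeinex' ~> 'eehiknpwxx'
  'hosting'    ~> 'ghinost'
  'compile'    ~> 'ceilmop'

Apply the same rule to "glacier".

acegilr

Looking at the pairs, the operation is to sort the characters into alphabetical order.
Applying that to "glacier" gives "acegilr".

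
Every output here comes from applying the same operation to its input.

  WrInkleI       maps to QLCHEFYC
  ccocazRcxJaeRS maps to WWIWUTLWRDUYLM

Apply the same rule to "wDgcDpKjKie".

The pattern: shift every letter 6 places backward in the alphabet (wrapping around), then convert every letter to uppercase.
Working it through for "wDgcDpKjKie": intermediate "qXawXjEdEcy", final "QXAWXJEDECY".

QXAWXJEDECY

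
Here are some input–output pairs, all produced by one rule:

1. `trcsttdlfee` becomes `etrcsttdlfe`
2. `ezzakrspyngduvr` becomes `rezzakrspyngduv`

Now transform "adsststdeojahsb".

badsststdeojahs

The rule is to move the last character to the front.
So "adsststdeojahsb" becomes "badsststdeojahs".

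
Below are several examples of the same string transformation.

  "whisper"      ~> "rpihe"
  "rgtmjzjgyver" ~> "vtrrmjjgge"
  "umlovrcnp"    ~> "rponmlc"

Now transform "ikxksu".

skki

The pattern: sort the characters into reverse alphabetical order, then delete the first 2 characters.
So "ikxksu" becomes "skki".
(Check on "rgtmjzjgyver": → "zyvtrrmjjgge" → "vtrrmjjgge" ✓)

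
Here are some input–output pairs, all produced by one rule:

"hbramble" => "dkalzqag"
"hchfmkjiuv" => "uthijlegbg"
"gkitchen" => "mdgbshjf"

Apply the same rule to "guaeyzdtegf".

Rule — reverse the string, then shift every letter 1 place backward in the alphabet (wrapping around).
On "guaeyzdtegf": the first step gives "fgetdzyeaug", and the second then gives "efdscyxdztf".

efdscyxdztf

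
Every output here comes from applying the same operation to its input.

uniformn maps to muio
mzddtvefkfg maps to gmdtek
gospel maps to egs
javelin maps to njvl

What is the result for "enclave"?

eeca

The rule is to keep every other character starting from the first (positions 1st, 3rd, 5th, ...), then move the last character to the front.
On "enclave": the first step gives "ecae", and the second then gives "eeca".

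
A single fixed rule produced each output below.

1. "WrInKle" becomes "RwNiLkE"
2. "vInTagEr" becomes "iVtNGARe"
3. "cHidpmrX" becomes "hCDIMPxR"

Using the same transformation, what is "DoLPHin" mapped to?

OdplIhN

Looking at the pairs, the operation is to flip the case of every letter, then swap each adjacent pair of characters (1↔2, 3↔4, ...).
For "DoLPHin", step one produces "dOlphIN"; step two turns that into "OdplIhN".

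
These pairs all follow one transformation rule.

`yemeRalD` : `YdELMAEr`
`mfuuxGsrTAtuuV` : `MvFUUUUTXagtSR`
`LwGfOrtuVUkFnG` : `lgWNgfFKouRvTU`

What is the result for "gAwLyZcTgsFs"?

GSafWSlGYtzC

In each case the input is transformed by: flip the case of every letter, then take characters alternately from the front and the back (1st, last, 2nd, 2nd-last, ...).
Working it through for "gAwLyZcTgsFs": intermediate "GaWlYzCtGSfS", final "GSafWSlGYtzC".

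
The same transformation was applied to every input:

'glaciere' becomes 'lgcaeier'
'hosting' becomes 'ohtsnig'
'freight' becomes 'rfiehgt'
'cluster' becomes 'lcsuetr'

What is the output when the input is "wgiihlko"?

Each output is the input with this applied: swap each adjacent pair of characters (1↔2, 3↔4, ...).
For "wgiihlko" the result is "gwiilhok".

gwiilhok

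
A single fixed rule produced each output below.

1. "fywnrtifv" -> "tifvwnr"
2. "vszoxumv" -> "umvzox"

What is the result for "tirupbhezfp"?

bhezfprup

Rule — delete the first 2 characters, then move the first 3 characters to the end (rotate left by 3).
Applying both steps to "tirupbhezfp": "rupbhezfp", then "bhezfprup".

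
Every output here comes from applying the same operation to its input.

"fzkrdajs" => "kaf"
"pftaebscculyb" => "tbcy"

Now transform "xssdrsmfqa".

ssq

Each output is the input with this applied: move the first character to the end, then keep one character in every 3, starting at position 2 (positions 2nd, 5th, 8th, ...).
Starting from "xssdrsmfqa": after the first operation, "ssdrsmfqax"; after the second, "ssq".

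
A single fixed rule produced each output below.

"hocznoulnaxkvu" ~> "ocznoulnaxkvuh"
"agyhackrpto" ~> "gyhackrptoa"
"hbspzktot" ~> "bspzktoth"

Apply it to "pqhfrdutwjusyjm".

qhfrdutwjusyjmp

The pattern: move the first character to the end.
For "pqhfrdutwjusyjm" the result is "qhfrdutwjusyjmp".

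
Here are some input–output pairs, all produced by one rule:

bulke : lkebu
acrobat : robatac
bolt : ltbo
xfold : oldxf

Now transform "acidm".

idmac

Rule — move the first 2 characters to the end (rotate left by 2).
Applying that to "acidm" gives "idmac".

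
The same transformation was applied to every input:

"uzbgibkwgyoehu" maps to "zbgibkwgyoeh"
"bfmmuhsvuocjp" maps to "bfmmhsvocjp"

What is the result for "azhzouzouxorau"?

azhzozoxora

Looking at the pairs, the operation is to remove every "u".
So "azhzouzouxorau" becomes "azhzozoxora".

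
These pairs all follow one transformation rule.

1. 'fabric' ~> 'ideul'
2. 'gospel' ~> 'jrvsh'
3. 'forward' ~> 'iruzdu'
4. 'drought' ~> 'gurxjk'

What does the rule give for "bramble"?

eudpeo

The rule is to shift every letter 3 places forward in the alphabet (wrapping around), then delete the last character.
Working it through for "bramble": intermediate "eudpeoh", final "eudpeo".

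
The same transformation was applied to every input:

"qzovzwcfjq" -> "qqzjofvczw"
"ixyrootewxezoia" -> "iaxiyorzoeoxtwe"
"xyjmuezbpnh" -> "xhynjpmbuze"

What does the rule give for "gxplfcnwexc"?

gcxxpelwfnc

Each output is the input with this applied: take characters alternately from the front and the back (1st, last, 2nd, 2nd-last, ...).
"gxplfcnwexc" → "gcxxpelwfnc".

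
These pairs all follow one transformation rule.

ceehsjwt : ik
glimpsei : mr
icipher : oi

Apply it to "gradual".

The pattern: shift every letter 6 places forward in the alphabet (wrapping around), then keep only the first 2 characters.
Applying both steps to "gradual": "mxgjagr", then "mx".

mx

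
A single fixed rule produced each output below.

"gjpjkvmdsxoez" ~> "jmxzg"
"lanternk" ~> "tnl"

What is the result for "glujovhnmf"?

In each case the input is transformed by: keep one character in every 3, starting at position 1 (positions 1st, 4th, 7th, ...), then move the first character to the end.
"glujovhnmf" → "gjhf" → "jhfg".
(Check on "lanternk": → "ltn" → "tnl" ✓)

jhfg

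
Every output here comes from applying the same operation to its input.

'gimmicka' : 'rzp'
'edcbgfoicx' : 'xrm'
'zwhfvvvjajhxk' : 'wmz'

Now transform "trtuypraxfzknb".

zcq

The transformation: shift every letter 11 places backward in the alphabet (wrapping around), then keep only the last 3 characters.
"trtuypraxfzknb" → "igijnegpmuozcq" → "zcq".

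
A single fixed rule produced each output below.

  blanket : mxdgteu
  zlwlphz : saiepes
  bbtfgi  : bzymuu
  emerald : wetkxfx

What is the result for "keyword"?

wkhprxd

The transformation: shift every letter 7 places backward in the alphabet (wrapping around), then reverse the string.
Starting from "keyword": after the first operation, "dxrphkw"; after the second, "wkhprxd".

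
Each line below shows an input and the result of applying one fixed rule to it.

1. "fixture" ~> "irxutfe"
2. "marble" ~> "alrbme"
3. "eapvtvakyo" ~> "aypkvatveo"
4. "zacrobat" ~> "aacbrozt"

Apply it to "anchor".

nochar

The pattern: take characters alternately from the front and the back (1st, last, 2nd, 2nd-last, ...), then move the first 2 characters to the end (rotate left by 2).
On "anchor": the first step gives "arnoch", and the second then gives "nochar".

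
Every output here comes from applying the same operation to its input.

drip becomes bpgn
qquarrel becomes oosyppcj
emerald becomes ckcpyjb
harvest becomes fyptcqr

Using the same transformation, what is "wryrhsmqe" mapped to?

Rule — shift every letter 2 places backward in the alphabet (wrapping around).
Doing the same to "wryrhsmqe": "upwpfqkoc".

upwpfqkoc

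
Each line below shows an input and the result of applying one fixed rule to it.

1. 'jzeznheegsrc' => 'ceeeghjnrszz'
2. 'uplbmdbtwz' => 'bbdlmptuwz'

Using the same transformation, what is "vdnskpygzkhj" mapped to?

The transformation: sort the characters into alphabetical order.
On "vdnskpygzkhj" that produces "dghjkknpsvyz".

dghjkknpsvyz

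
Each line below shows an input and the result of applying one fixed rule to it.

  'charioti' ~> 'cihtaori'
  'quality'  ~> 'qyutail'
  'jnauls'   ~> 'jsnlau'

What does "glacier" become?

grleaic

Each output is the input with this applied: take characters alternately from the front and the back (1st, last, 2nd, 2nd-last, ...).
So "glacier" becomes "grleaic".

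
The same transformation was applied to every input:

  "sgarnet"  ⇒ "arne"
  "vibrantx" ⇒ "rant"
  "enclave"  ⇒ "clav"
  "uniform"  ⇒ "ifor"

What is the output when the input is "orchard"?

What's happening: move the last character to the front, then keep only the last 4 characters.
Applying both steps to "orchard": "dorchar", then "char".

char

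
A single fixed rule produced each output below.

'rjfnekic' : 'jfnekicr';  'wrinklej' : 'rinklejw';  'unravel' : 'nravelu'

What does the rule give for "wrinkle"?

Rule — move the first character to the end.
"wrinkle" → "rinklew".

rinklew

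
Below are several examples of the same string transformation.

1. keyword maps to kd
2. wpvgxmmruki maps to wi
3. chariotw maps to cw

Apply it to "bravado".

Rule — take characters alternately from the front and the back (1st, last, 2nd, 2nd-last, ...), then keep only the first 2 characters.
For "bravado" the result is "bo".
(Check on "keyword": → "kderyow" → "kd" ✓)

bo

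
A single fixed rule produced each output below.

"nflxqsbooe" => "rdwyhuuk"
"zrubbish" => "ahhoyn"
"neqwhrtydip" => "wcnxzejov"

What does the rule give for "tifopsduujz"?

luvyjaapf

In each case the input is transformed by: shift every letter 6 places forward in the alphabet (wrapping around), then delete the first 2 characters.
Working it through for "tifopsduujz": intermediate "zoluvyjaapf", final "luvyjaapf".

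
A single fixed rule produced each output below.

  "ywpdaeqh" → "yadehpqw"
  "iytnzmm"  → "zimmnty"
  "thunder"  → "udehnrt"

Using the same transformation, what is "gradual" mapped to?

uaadglr

Rule — sort the characters into alphabetical order, then move the last character to the front.
"gradual" → "aadglru" → "uaadglr".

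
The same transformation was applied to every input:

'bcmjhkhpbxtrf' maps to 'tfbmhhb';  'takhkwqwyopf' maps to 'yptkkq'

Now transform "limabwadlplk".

lllmba

Looking at the pairs, the operation is to keep every other character starting from the first (positions 1st, 3rd, 5th, ...), then move the last 2 characters to the front (rotate right by 2).
Doing the same to "limabwadlplk": "lllmba".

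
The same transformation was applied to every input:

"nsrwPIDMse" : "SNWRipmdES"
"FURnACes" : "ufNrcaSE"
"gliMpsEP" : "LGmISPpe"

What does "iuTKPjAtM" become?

UIktJpTam

Rule — swap each adjacent pair of characters (1↔2, 3↔4, ...), then flip the case of every letter.
Working it through for "iuTKPjAtM": intermediate "uiKTjPtAM", final "UIktJpTam".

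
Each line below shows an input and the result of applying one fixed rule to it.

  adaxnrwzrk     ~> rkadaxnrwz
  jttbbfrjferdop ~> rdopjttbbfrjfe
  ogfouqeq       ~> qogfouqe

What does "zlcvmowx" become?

xzlcvmow

The rule is to swap the front and back halves of the string, then move the first 3 characters to the end (rotate left by 3).
"zlcvmowx" → "mowxzlcv" → "xzlcvmow".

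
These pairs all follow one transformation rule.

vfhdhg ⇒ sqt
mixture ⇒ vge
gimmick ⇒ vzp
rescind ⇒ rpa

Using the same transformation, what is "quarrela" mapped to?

hern

What's happening: keep every other character starting from the second (positions 2nd, 4th, 6th, ...), then shift every letter 13 places forward in the alphabet (wrapping around) — i.e. ROT13.
Starting from "quarrela": after the first operation, "urea"; after the second, "hern".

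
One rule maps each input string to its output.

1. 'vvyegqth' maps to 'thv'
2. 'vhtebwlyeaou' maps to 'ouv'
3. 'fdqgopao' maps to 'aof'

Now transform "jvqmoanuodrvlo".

loj

Looking at the pairs, the operation is to move the last 2 characters to the front (rotate right by 2), then keep only the first 3 characters.
Doing the same to "jvqmoanuodrvlo": "loj".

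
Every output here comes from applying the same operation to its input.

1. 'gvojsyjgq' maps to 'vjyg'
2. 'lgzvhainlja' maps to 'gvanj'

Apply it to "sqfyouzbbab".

qyuba

The pattern: keep every other character starting from the second (positions 2nd, 4th, 6th, ...).
Doing the same to "sqfyouzbbab": "qyuba".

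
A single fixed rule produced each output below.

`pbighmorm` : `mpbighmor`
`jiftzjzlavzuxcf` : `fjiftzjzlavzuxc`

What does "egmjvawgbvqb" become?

Rule — move the last character to the front.
Doing the same to "egmjvawgbvqb": "begmjvawgbvq".

begmjvawgbvq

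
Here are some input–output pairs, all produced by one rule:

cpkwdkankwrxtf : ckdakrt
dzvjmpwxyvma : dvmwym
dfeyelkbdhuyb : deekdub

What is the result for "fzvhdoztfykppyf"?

fvdzfkpf

The rule is to keep every other character starting from the first (positions 1st, 3rd, 5th, ...).
"fzvhdoztfykppyf" → "fvdzfkpf".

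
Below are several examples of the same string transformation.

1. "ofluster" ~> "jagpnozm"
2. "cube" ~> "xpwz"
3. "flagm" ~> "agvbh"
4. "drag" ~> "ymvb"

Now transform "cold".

Each output is the input with this applied: shift every letter 5 places backward in the alphabet (wrapping around).
Doing the same to "cold": "xjgy".

xjgy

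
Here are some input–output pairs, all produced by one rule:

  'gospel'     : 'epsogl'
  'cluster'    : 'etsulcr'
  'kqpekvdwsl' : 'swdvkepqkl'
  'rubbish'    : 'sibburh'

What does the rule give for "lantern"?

Each output is the input with this applied: reverse the string, then move the first character to the end.
For "lantern", step one produces "nretnal"; step two turns that into "retnaln".
(Check on "cluster": → "retsulc" → "etsulcr" ✓)

retnaln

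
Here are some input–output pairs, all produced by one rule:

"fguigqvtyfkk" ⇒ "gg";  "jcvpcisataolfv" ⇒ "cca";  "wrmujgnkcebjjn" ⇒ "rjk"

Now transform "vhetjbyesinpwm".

hje

The transformation: keep one character in every 3, starting at position 2 (positions 2nd, 5th, 8th, ...), then delete the last 2 characters.
Starting from "vhetjbyesinpwm": after the first operation, "hjenm"; after the second, "hje".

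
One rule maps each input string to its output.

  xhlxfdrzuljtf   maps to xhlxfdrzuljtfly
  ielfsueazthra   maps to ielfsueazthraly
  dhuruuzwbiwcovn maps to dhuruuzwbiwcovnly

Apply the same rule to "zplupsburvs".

Rule — append "ly".
Doing the same to "zplupsburvs": "zplupsburvsly".

zplupsburvsly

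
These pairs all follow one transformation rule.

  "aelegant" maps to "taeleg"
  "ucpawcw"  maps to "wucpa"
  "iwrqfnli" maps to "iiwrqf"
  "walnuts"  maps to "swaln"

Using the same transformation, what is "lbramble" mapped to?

Looking at the pairs, the operation is to move the last 3 characters to the front (rotate right by 3), then delete the first 2 characters.
Working it through for "lbramble": intermediate "blelbram", final "elbram".

elbram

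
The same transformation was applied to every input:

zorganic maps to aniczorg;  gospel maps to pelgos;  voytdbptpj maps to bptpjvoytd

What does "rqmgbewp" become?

bewprqmg

The rule is to swap the front and back halves of the string.
So "rqmgbewp" becomes "bewprqmg".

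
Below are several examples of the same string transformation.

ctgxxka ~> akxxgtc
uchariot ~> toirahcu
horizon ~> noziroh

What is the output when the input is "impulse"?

eslupmi

In each case the input is transformed by: reverse the string.
Applying that to "impulse" gives "eslupmi".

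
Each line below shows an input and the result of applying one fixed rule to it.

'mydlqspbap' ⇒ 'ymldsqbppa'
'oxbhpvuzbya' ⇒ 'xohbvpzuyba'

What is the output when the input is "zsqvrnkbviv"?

szvqnrbkivv

What's happening: swap each adjacent pair of characters (1↔2, 3↔4, ...).
"zsqvrnkbviv" → "szvqnrbkivv".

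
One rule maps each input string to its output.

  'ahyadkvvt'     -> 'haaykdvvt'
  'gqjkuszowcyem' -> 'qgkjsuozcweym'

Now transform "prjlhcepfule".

rpljchpeufel

The transformation: swap each adjacent pair of characters (1↔2, 3↔4, ...).
So "prjlhcepfule" becomes "rpljchpeufel".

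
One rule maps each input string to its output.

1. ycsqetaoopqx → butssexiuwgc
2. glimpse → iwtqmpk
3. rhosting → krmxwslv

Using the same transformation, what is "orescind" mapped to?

hrmgwivs

Looking at the pairs, the operation is to reverse the string, then shift every letter 4 places forward in the alphabet (wrapping around).
Doing the same to "orescind": "hrmgwivs".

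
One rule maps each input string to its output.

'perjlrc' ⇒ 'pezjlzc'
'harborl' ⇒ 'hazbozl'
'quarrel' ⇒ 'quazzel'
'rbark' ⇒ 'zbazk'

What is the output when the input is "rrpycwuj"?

zzpycwuj

Looking at the pairs, the operation is to replace every "r" with "z".
Applying that to "rrpycwuj" gives "zzpycwuj".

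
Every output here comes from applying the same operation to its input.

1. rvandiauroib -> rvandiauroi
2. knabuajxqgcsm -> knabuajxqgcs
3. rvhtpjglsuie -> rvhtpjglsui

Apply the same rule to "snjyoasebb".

snjyoaseb

The rule is to delete the last character.
For "snjyoasebb" the result is "snjyoaseb".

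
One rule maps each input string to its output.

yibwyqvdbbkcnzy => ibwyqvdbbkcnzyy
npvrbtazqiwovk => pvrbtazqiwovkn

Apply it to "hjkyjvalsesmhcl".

jkyjvalsesmhclh

In each case the input is transformed by: move the first character to the end.
So "hjkyjvalsesmhcl" becomes "jkyjvalsesmhclh".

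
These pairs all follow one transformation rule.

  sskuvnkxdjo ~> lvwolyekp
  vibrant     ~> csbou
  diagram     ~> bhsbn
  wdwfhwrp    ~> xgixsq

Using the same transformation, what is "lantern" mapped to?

oufso

Looking at the pairs, the operation is to shift every letter 1 place forward in the alphabet (wrapping around), then delete the first 2 characters.
"lantern" → "oufso".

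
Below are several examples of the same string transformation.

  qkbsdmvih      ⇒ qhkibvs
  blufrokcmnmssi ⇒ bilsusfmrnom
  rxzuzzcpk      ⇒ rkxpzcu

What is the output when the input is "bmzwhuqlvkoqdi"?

bimdzqwohkuv

Each output is the input with this applied: take characters alternately from the front and the back (1st, last, 2nd, 2nd-last, ...), then delete the last 2 characters.
"bmzwhuqlvkoqdi" → "bimdzqwohkuvql" → "bimdzqwohkuv".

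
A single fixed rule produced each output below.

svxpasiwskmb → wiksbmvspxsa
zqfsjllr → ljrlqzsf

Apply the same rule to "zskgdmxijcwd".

ixcjdwszgkmd

The rule is to swap each adjacent pair of characters (1↔2, 3↔4, ...), then swap the front and back halves of the string.
Applying both steps to "zskgdmxijcwd": "szgkmdixcjdw", then "ixcjdwszgkmd".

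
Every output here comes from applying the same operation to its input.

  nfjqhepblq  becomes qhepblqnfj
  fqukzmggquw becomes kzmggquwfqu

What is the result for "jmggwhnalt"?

What's happening: move the first 3 characters to the end (rotate left by 3).
On "jmggwhnalt" that produces "gwhnaltjmg".

gwhnaltjmg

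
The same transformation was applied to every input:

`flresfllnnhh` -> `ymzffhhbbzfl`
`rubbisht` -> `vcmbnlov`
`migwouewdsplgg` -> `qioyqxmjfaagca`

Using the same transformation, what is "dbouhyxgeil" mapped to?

Looking at the pairs, the operation is to move the first 3 characters to the end (rotate left by 3), then shift every letter 6 places backward in the alphabet (wrapping around).
Starting from "dbouhyxgeil": after the first operation, "uhyxgeildbo"; after the second, "obsraycfxvi".

obsraycfxvi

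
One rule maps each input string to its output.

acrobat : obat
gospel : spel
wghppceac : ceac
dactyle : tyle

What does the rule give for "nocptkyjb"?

kyjb

The transformation: keep only the last 4 characters.
On "nocptkyjb" that produces "kyjb".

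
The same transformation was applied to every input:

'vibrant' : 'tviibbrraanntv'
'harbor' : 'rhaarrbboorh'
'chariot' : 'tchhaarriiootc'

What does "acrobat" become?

taccrroobbaata

Each output is the input with this applied: double every character, then swap the first and last characters.
Working it through for "acrobat": intermediate "aaccrroobbaatt", final "taccrroobbaata".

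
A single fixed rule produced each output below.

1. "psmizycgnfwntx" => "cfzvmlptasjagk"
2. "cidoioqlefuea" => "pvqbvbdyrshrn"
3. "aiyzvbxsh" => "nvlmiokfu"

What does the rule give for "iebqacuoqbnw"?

The pattern: shift every letter 13 places forward in the alphabet (wrapping around) — i.e. ROT13.
For "iebqacuoqbnw" the result is "vrodnphbdoaj".

vrodnphbdoaj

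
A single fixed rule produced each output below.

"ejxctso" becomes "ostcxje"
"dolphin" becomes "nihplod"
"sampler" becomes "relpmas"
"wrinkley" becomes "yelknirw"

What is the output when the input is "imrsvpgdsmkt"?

tkmsdgpvsrmi

Each output is the input with this applied: reverse the string.
On "imrsvpgdsmkt" that produces "tkmsdgpvsrmi".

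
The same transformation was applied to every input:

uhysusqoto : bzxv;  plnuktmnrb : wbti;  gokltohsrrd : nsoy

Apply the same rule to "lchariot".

In each case the input is transformed by: keep one character in every 3, starting at position 1 (positions 1st, 4th, 7th, ...), then shift every letter 7 places forward in the alphabet (wrapping around).
"lchariot" → "shv".

shv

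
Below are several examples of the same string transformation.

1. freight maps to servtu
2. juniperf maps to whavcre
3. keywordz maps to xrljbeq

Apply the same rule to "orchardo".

bepuneq

The rule is to shift every letter 13 places forward in the alphabet (wrapping around) — i.e. ROT13, then delete the last character.
Applying that to "orchardo" gives "bepuneq".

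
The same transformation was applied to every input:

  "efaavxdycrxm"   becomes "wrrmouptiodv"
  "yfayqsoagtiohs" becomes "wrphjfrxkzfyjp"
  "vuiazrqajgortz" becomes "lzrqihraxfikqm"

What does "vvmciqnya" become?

The rule is to move the first character to the end, then shift every letter 9 places backward in the alphabet (wrapping around).
So "vvmciqnya" becomes "mdtzheprm".
(Check on "efaavxdycrxm": → "faavxdycrxme" → "wrrmouptiodv" ✓)

mdtzheprm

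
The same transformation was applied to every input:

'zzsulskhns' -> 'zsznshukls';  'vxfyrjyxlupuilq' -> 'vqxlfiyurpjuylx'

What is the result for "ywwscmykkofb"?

ybwfwoskckmy

Rule — take characters alternately from the front and the back (1st, last, 2nd, 2nd-last, ...).
On "ywwscmykkofb" that produces "ybwfwoskckmy".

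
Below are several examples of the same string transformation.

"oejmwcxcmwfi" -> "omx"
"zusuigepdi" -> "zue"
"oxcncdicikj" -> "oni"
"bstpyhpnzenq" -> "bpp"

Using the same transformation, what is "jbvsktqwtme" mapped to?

In each case the input is transformed by: delete the last 3 characters, then keep one character in every 3, starting at position 1 (positions 1st, 4th, 7th, ...).
For "jbvsktqwtme", step one produces "jbvsktqw"; step two turns that into "jsq".
(Check on "oxcncdicikj": → "oxcncdic" → "oni" ✓)

jsq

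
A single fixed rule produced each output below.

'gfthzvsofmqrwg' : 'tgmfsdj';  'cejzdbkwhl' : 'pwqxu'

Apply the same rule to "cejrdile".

pwqy

Rule — keep every other character starting from the first (positions 1st, 3rd, 5th, ...), then shift every letter 13 places forward in the alphabet (wrapping around) — i.e. ROT13.
Starting from "cejrdile": after the first operation, "cjdl"; after the second, "pwqy".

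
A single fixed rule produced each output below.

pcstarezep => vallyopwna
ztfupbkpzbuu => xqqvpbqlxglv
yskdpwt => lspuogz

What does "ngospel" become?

lahjcko

Rule — shift every letter 4 places backward in the alphabet (wrapping around), then move the last 3 characters to the front (rotate right by 3).
Applying both steps to "ngospel": "jckolah", then "lahjcko".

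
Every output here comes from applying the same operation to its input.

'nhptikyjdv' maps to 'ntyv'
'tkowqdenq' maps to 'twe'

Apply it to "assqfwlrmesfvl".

The rule is to keep one character in every 3, starting at position 1 (positions 1st, 4th, 7th, ...).
On "assqfwlrmesfvl" that produces "aqlev".

aqlev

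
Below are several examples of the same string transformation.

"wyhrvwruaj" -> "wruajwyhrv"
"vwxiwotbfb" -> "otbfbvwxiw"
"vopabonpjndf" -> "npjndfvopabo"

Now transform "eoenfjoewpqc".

The rule is to swap the front and back halves of the string.
So "eoenfjoewpqc" becomes "oewpqceoenfj".

oewpqceoenfj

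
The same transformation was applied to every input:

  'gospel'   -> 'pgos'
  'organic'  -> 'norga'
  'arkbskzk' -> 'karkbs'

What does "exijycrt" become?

cexijy

Each output is the input with this applied: delete the last 2 characters, then move the last character to the front.
Applying both steps to "exijycrt": "exijyc", then "cexijy".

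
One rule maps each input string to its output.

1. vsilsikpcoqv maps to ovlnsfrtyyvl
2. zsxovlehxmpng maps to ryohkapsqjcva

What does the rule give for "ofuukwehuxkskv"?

xnzhkxanvnyrix

What's happening: shift every letter 3 places forward in the alphabet (wrapping around), then move the first 3 characters to the end (rotate left by 3).
Starting from "ofuukwehuxkskv": after the first operation, "rixxnzhkxanvny"; after the second, "xnzhkxanvnyrix".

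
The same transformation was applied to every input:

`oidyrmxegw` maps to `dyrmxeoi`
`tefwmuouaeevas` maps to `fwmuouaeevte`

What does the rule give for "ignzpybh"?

nzpyig

The rule is to delete the last 2 characters, then move the first 2 characters to the end (rotate left by 2).
For "ignzpybh", step one produces "ignzpy"; step two turns that into "nzpyig".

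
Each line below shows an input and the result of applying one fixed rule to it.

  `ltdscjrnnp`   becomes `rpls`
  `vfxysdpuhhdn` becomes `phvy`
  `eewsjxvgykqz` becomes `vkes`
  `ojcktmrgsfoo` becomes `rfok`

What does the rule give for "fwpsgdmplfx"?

mffs

The pattern: keep one character in every 3, starting at position 1 (positions 1st, 4th, 7th, ...), then swap the front and back halves of the string.
For "fwpsgdmplfx", step one produces "fsmf"; step two turns that into "mffs".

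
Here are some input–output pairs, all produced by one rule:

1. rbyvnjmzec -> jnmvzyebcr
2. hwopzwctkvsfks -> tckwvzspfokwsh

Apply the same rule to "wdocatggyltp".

gtgayclotdpw

Rule — swap the front and back halves of the string, then take characters alternately from the front and the back (1st, last, 2nd, 2nd-last, ...).
"wdocatggyltp" → "ggyltpwdocat" → "gtgayclotdpw".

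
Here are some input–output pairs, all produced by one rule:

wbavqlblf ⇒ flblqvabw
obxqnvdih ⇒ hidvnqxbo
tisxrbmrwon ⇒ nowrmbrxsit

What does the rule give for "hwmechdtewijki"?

ikjiwetdhcemwh

Rule — reverse the string.
"hwmechdtewijki" → "ikjiwetdhcemwh".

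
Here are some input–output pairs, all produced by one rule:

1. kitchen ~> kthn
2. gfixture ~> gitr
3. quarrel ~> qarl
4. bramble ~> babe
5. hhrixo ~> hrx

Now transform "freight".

fegt

Each output is the input with this applied: keep every other character starting from the first (positions 1st, 3rd, 5th, ...).
For "freight" the result is "fegt".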